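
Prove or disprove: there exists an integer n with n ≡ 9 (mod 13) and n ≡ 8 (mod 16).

Since 13 and 16 share no common factor, CRT says the pair of congruences has a solution (unique mod 208).
Write n = 9 + 13t and require 9 + 13t ≡ 8 (mod 16), i.e. 13t ≡ 15 (mod 16).
To invert 13 modulo 16: 16 = 1·13 + 3, 13 = 4·3 + 1, 3 = 3·1 + 0, and unwinding, 1 = 13 − 4·3 = 13 − 4·(16 − 1·13) = −4·16 + 5·13. Thus 13⁻¹ ≡ 5 (mod 16).
Therefore t ≡ 5·15 = 75 ≡ 11 (mod 16).
With t = 11: n = 9 + 13·11 = 152.
Check: 152 mod 13 = 9, 152 mod 16 = 8. ✓

n = 152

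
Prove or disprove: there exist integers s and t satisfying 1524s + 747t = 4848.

s = 62, t = -120

Since gcd(1524, 747) = 3 and 4848 = 3·1616, Bézout's identity guarantees a solution.
Dividing through by 3 reduces the equation to 508s + 249t = 1616.
Run the Euclidean algorithm on 508 and 249: 508 = 2·249 + 10, 249 = 24·10 + 9, 10 = 1·9 + 1, 9 = 9·1 + 0.
Working back up the chain: 1 = 10 − 1·9 = 10 − (249 − 24·10) = −249 + 25·10 = −249 + 25·(508 − 2·249) = 25·508 − 51·249. So 508·25 + 249·(-51) = 1.
Scaling by 1616 gives the particular solution (s, t) = (40400, -82416).
Subtracting 162·249 from s and adding 162·508 to t gives the tidier solution (62, -120).
Check: 1524·62 + 747·(-120) = 94488 − 89640 = 4848. ✓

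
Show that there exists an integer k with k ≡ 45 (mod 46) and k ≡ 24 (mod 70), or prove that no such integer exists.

No such integer exists.

gcd(46, 70) = 2. If k ≡ 45 (mod 46) and k ≡ 24 (mod 70), then k ≡ 45 (mod 2) and k ≡ 24 (mod 2).
However 45 ≡ 1 and 24 ≡ 0 (mod 2), and 1 ≠ 0.
Therefore no such k exists.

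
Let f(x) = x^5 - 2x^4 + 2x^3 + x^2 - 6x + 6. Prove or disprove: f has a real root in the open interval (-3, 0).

f(-3) = -426 and f(0) = 6, which have opposite signs.
f is continuous everywhere (it is a polynomial), in particular on [-3, 0].
By the Intermediate Value Theorem, f takes the value 0 somewhere in the open interval.

Such a root exists.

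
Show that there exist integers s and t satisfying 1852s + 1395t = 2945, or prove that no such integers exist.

s = 620, t = -821

1852 and 1395 are coprime, so 1852s + 1395t ranges over all of ℤ.
Euclidean algorithm: 1852 = 1·1395 + 457, 1395 = 3·457 + 24, 457 = 19·24 + 1, 24 = 24·1 + 0.
Back-substituting, 1 = 457 − 19·24 = 457 − 19·(1395 − 3·457) = −19·1395 + 58·457 = −19·1395 + 58·(1852 − 1·1395) = 58·1852 − 77·1395; that is, 1852·58 + 1395·(-77) = 1.
Multiplying through by 2945: s = 58·2945 = 170810, t = (-77)·2945 = -226765 is a solution.
Shifting by a multiple of (1395, −1852) keeps it a solution: s = 170810 − 122·1395 = 620, t = -226765 + 122·1852 = -821.
Indeed 1852·620 + 1395·(-821) = 1148240 − 1145295 = 2945.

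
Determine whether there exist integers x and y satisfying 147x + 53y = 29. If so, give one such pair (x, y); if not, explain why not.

x = 2, y = -5

Since gcd(147, 53) = 1, every integer is an integer combination of 147 and 53.
Dividing repeatedly: 147 = 2·53 + 41, 53 = 1·41 + 12, 41 = 3·12 + 5, 12 = 2·5 + 2, 5 = 2·2 + 1, 2 = 2·1 + 0.
Working back up the chain: 1 = 5 − 2·2 = 5 − 2·(12 − 2·5) = −2·12 + 5·5 = −2·12 + 5·(41 − 3·12) = 5·41 − 17·12 = 5·41 − 17·(53 − 1·41) = −17·53 + 22·41 = −17·53 + 22·(147 − 2·53) = 22·147 − 61·53. So 147·22 + 53·(-61) = 1.
Scaling by 29 gives the particular solution (x, y) = (638, -1769).
The general solution is x = 638 + 53k, y = -1769 − 147k; taking k = -12 gives the smaller pair x = 2, y = -5.
Indeed 147·2 + 53·(-5) = 294 − 265 = 29.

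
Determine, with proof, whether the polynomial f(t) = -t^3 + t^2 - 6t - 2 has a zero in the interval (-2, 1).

Yes, f has a root in the interval.

f(-2) = 22 and f(1) = -8, which have opposite signs.
Since f is a polynomial it is continuous on [-2, 1].
By the Intermediate Value Theorem, f takes the value 0 somewhere in the open interval.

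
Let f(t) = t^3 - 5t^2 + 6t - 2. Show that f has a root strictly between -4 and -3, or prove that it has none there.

The endpoint values f(-4) = -170 and f(-3) = -92 are both negative. Claim: f(t) < 0 for every t in (-4, -3).
Shift to the endpoint -3: with t = -3 − u (0 < u < 1), one computes f(-3 − u) = -u^3 - 14u^2 - 63u - 92.
The nonzero coefficients here are all negative, so for u > 0 every term is negative (or zero), and the constant term -92 is strictly negative.
So f is strictly negative on (-4, -3); no root exists in the interval.

No such root exists.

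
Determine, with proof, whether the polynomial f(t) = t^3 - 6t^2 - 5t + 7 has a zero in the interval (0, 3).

f(0) = 7 and f(3) = -35, which have opposite signs.
Since f is a polynomial it is continuous on [0, 3].
By the Intermediate Value Theorem, f takes the value 0 somewhere in the open interval.

Such a root exists.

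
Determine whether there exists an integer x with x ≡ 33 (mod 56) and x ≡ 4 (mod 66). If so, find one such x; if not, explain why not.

No, no such integer exists.

gcd(56, 66) = 2. If x ≡ 33 (mod 56) and x ≡ 4 (mod 66), then x ≡ 33 (mod 2) and x ≡ 4 (mod 2).
These are incompatible: 33 − 4 = 29 is not divisible by 2.
So no integer satisfies both congruences.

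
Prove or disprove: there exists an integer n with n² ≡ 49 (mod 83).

Take n = 76. Then 76² = 5776 = 69·83 + 49, so 76² ≡ 49 (mod 83).

n = 76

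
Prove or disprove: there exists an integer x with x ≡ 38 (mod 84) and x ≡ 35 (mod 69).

x = 794

The moduli are not coprime: gcd(84, 69) = 3. Compatibility requires 3 ∣ (35 − 38) = -3, which holds, so solutions exist.
Put x = 38 + 84t, so we need 84t ≡ 66 (mod 69), equivalently (divide by 3) 28t ≡ 22 (mod 23).
28 ≡ 5 (mod 23), so this reads 5t ≡ 22 (mod 23). Since 5·14 = 70 = 3·23 + 1, the inverse of 5 mod 23 is 14.
Multiplying by 14: t ≡ 14·22 = 308 ≡ 9 (mod 23).
Then x = 38 + 84·9 = 794.
Check: 794 mod 84 = 38, 794 mod 69 = 35. ✓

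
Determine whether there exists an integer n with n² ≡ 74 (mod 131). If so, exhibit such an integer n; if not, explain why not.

n = 27

Take n = 27. Then 27² = 729 = 5·131 + 74, so 27² ≡ 74 (mod 131).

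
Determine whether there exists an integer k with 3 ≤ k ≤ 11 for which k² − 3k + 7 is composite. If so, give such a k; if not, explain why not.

At k = 7: 7² − 3·7 + 7 = 35 = 5·7, which is composite.

k = 7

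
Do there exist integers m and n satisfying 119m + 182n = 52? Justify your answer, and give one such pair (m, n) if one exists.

There are no such integers.

Both 119 and 182 are divisible by gcd(119, 182) = 7, hence so is any combination 119m + 182n.
However 52 leaves remainder 3 on division by 7.
Hence no integers m, n satisfy the equation.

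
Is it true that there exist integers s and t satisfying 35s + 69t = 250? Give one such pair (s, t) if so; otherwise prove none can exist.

s = 17, t = -5

35 and 69 are coprime, so 35s + 69t ranges over all of ℤ.
Run the Euclidean algorithm on 69 and 35: 69 = 1·35 + 34, 35 = 1·34 + 1, 34 = 34·1 + 0.
Working back up the chain: 1 = 35 − 1·34 = 35 − (69 − 1·35) = −69 + 2·35. So 35·2 + 69·(-1) = 1.
Multiplying through by 250: s = 2·250 = 500, t = (-1)·250 = -250 is a solution.
Subtracting 7·69 from s and adding 7·35 to t gives the tidier solution (17, -5).
Check: 35·17 + 69·(-5) = 595 − 345 = 250. ✓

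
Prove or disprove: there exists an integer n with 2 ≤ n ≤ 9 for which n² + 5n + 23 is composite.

No such integer n in that range exists.

The values for n = 2, 3, …, 9 are 37, 47, 59, 73, 89, 107, 127, 149, and each of these is prime.
So no value in the range makes the expression composite.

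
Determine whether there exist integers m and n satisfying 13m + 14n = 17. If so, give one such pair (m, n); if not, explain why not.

m = 11, n = -9

Since gcd(13, 14) = 1, every integer is an integer combination of 13 and 14.
Euclidean algorithm: 14 = 1·13 + 1, 13 = 13·1 + 0.
Back-substituting, 1 = 14 − 1·13; that is, 13·(-1) + 14·1 = 1.
Times 17: 13·(-17) + 14·17 = 17, so (-17, 17) solves it.
The general solution is m = -17 + 14k, n = 17 − 13k; taking k = 2 gives the smaller pair m = 11, n = -9.
Check: 13·11 + 14·(-9) = 143 − 126 = 17. ✓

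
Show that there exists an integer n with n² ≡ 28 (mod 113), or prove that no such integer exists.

n = 64

n = 64 works: 64² = 4096, and 4096 − 28 = 4068 = 36·113.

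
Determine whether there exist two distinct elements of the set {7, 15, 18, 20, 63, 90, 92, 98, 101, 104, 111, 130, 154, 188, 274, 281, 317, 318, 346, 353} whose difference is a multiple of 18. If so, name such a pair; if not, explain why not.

18 mod 18 = 0 and 90 mod 18 = 0, so 90 − 18 = 72 = 4·18.

18 and 90 are such a pair.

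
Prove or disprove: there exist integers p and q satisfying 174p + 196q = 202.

p = 71, q = -62

Every value of 174p + 196q is a multiple of gcd(174, 196) = 2; since 2 ∣ 202, solutions exist.
Dividing through by 2 reduces the equation to 87p + 98q = 101.
Euclidean algorithm: 98 = 1·87 + 11, 87 = 7·11 + 10, 11 = 1·10 + 1, 10 = 10·1 + 0.
Unwinding: 1 = 11 − 1·10 = 11 − (87 − 7·11) = −87 + 8·11 = −87 + 8·(98 − 1·87) = 8·98 − 9·87, i.e. 87·(-9) + 98·8 = 1.
Multiplying through by 101: p = (-9)·101 = -909, q = 8·101 = 808 is a solution.
Adding 10·98 to p and subtracting 10·87 from q gives the tidier solution (71, -62).
Indeed 174·71 + 196·(-62) = 12354 − 12152 = 202.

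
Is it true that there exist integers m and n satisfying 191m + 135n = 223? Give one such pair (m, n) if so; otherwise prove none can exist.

m = 98, n = -137

Since gcd(191, 135) = 1, every integer is an integer combination of 191 and 135.
Euclidean algorithm: 191 = 1·135 + 56, 135 = 2·56 + 23, 56 = 2·23 + 10, 23 = 2·10 + 3, 10 = 3·3 + 1, 3 = 3·1 + 0.
Unwinding: 1 = 10 − 3·3 = 10 − 3·(23 − 2·10) = −3·23 + 7·10 = −3·23 + 7·(56 − 2·23) = 7·56 − 17·23 = 7·56 − 17·(135 − 2·56) = −17·135 + 41·56 = −17·135 + 41·(191 − 1·135) = 41·191 − 58·135, i.e. 191·41 + 135·(-58) = 1.
Scaling by 223 gives the particular solution (m, n) = (9143, -12934).
The general solution is m = 9143 + 135k, n = -12934 − 191k; taking k = -67 gives the smaller pair m = 98, n = -137.
Check: 191·98 + 135·(-137) = 18718 − 18495 = 223. ✓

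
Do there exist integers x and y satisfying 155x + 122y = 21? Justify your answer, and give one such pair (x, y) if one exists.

Since gcd(155, 122) = 1, every integer is an integer combination of 155 and 122.
Euclidean algorithm: 155 = 1·122 + 33, 122 = 3·33 + 23, 33 = 1·23 + 10, 23 = 2·10 + 3, 10 = 3·3 + 1, 3 = 3·1 + 0.
Working back up the chain: 1 = 10 − 3·3 = 10 − 3·(23 − 2·10) = −3·23 + 7·10 = −3·23 + 7·(33 − 1·23) = 7·33 − 10·23 = 7·33 − 10·(122 − 3·33) = −10·122 + 37·33 = −10·122 + 37·(155 − 1·122) = 37·155 − 47·122. So 155·37 + 122·(-47) = 1.
Scaling by 21 gives the particular solution (x, y) = (777, -987).
Subtracting 6·122 from x and adding 6·155 to y gives the tidier solution (45, -57).
Indeed 155·45 + 122·(-57) = 6975 − 6954 = 21.

x = 45, y = -57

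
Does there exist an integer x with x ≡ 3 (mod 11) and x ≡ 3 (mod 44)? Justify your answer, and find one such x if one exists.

x = 3

Here gcd(11, 44) = 11, and both 3 and 3 leave remainder 3 mod 11, so the system is consistent.
The smallest candidate x = 3 works directly: 3 ≡ 3 (mod 44).
Check: 3 mod 11 = 3, 3 mod 44 = 3. ✓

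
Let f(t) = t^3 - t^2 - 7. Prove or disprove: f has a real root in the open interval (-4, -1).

The endpoint values f(-4) = -87 and f(-1) = -9 are both negative. Claim: f(t) < 0 for every t in (-4, -1).
Substitute t = -1 − u, where 0 < u < 3 on the interval. Expanding, f(-1 − u) = -u^3 - 4u^2 - 5u - 9.
All 4 nonzero coefficients of this polynomial in u are negative; hence for u > 0 the value is a sum of negative terms (the constant -9 among them).
Therefore f(t) < 0 throughout (-4, -1), and f has no zero there.

No.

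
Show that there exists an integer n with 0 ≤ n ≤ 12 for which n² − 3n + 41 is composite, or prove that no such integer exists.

n = 10

At n = 10: 10² − 3·10 + 41 = 111 = 3·37, which is composite.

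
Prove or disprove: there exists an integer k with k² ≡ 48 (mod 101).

101 is prime, so by Euler's criterion 48 is a square mod 101 iff 48^((101−1)/2) = 48^50 ≡ 1 (mod 101).
Repeated squaring mod 101: 48^2 = 2304 ≡ 82; 48^4 ≡ 82² = 6724 ≡ 58; 48^8 ≡ 58² = 3364 ≡ 31; 48^16 ≡ 31² = 961 ≡ 52; 48^32 ≡ 52² = 2704 ≡ 78.
Since 50 = 32 + 16 + 2, 48^50 ≡ 78 · 52 · 82; multiplying out mod 101: 78·52 = 4056 ≡ 16, then 16·82 = 1312 ≡ 100. Thus 48^50 ≡ 100 ≡ −1 (mod 101).
By Euler's criterion 48 is a quadratic non-residue mod 101: no k satisfies k² ≡ 48 (mod 101).

No such integer exists.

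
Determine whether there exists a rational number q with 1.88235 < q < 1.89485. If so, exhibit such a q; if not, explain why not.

q = 17/9

Multiplying by 9: 9·1.88235 = 16.94115 and 9·1.89485 = 17.05365, so the integer 17 lies strictly between them.
Hence 17/9 is a rational number with 1.88235 < 17/9 < 1.89485.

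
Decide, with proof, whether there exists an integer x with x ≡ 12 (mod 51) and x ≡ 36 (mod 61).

x = 1134

Since 51 and 61 share no common factor, CRT says the pair of congruences has a solution (unique mod 3111).
Write x = 12 + 51t and require 12 + 51t ≡ 36 (mod 61), i.e. 51t ≡ 24 (mod 61).
To invert 51 modulo 61: 61 = 1·51 + 10, 51 = 5·10 + 1, 10 = 10·1 + 0, and unwinding, 1 = 51 − 5·10 = 51 − 5·(61 − 1·51) = −5·61 + 6·51. Thus 51⁻¹ ≡ 6 (mod 61).
Multiplying by 6: t ≡ 6·24 = 144 ≡ 22 (mod 61).
With t = 22: x = 12 + 51·22 = 1134.
Verify: 1134 = 22·51 + 12 and 1134 = 18·61 + 36. ✓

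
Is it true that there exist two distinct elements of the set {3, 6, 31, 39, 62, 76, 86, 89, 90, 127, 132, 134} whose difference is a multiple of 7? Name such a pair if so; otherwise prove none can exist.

3 and 31 are such a pair.

3 mod 7 = 3 and 31 mod 7 = 3, so 31 − 3 = 28 = 4·7.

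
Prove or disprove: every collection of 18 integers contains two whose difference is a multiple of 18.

No, the set {5, 6, 7, 8, 9, 10, 11, 12, 13, 14, 15, 16, 17, 18, 19, 20, 21, 22} is a counterexample.

Consider the 18 integers 5, 6, …, 22. They lie in distinct residue classes modulo 18, since 18 ≤ 18.
No two share a residue, so no pair has difference divisible by 18; the claim fails for this set.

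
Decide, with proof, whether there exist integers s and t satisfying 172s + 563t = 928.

s = 372, t = -112

Since gcd(172, 563) = 1, every integer is an integer combination of 172 and 563.
Run the Euclidean algorithm on 563 and 172: 563 = 3·172 + 47, 172 = 3·47 + 31, 47 = 1·31 + 16, 31 = 1·16 + 15, 16 = 1·15 + 1, 15 = 15·1 + 0.
Working back up the chain: 1 = 16 − 1·15 = 16 − (31 − 1·16) = −31 + 2·16 = −31 + 2·(47 − 1·31) = 2·47 − 3·31 = 2·47 − 3·(172 − 3·47) = −3·172 + 11·47 = −3·172 + 11·(563 − 3·172) = 11·563 − 36·172. So 172·(-36) + 563·11 = 1.
Multiplying through by 928: s = (-36)·928 = -33408, t = 11·928 = 10208 is a solution.
Shifting by a multiple of (563, −172) keeps it a solution: s = -33408 + 60·563 = 372, t = 10208 − 60·172 = -112.
Check: 172·372 + 563·(-112) = 63984 − 63056 = 928. ✓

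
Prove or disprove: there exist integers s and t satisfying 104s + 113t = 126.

104 and 113 are coprime, so 104s + 113t ranges over all of ℤ.
Run the Euclidean algorithm on 113 and 104: 113 = 1·104 + 9, 104 = 11·9 + 5, 9 = 1·5 + 4, 5 = 1·4 + 1, 4 = 4·1 + 0.
Unwinding: 1 = 5 − 1·4 = 5 − (9 − 1·5) = −9 + 2·5 = −9 + 2·(104 − 11·9) = 2·104 − 23·9 = 2·104 − 23·(113 − 1·104) = −23·113 + 25·104, i.e. 104·25 + 113·(-23) = 1.
Scaling by 126 gives the particular solution (s, t) = (3150, -2898).
Subtracting 27·113 from s and adding 27·104 to t gives the tidier solution (99, -90).
Check: 104·99 + 113·(-90) = 10296 − 10170 = 126. ✓

s = 99, t = -90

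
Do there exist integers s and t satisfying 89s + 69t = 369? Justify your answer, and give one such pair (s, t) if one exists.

Since gcd(89, 69) = 1, every integer is an integer combination of 89 and 69.
Euclidean algorithm: 89 = 1·69 + 20, 69 = 3·20 + 9, 20 = 2·9 + 2, 9 = 4·2 + 1, 2 = 2·1 + 0.
Unwinding: 1 = 9 − 4·2 = 9 − 4·(20 − 2·9) = −4·20 + 9·9 = −4·20 + 9·(69 − 3·20) = 9·69 − 31·20 = 9·69 − 31·(89 − 1·69) = −31·89 + 40·69, i.e. 89·(-31) + 69·40 = 1.
Scaling by 369 gives the particular solution (s, t) = (-11439, 14760).
Shifting by a multiple of (69, −89) keeps it a solution: s = -11439 + 166·69 = 15, t = 14760 − 166·89 = -14.
Check: 89·15 + 69·(-14) = 1335 − 966 = 369. ✓

s = 15, t = -14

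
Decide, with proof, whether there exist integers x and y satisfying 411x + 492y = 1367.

Both 411 and 492 are divisible by gcd(411, 492) = 3, hence so is any combination 411x + 492y.
But 1367 is not a multiple of 3 (it leaves remainder 2).
Therefore 411x + 492y = 1367 has no solution in integers.

There are no such integers.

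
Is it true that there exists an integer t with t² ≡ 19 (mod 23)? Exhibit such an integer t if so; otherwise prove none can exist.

Apply Euler's criterion with the prime 23: 19 is a quadratic residue iff 19^11 ≡ 1 (mod 23), and a non-residue iff it is ≡ −1.
Squaring successively (mod 23): 19^2 = 361 ≡ 16; 19^4 ≡ 16² = 256 ≡ 3; 19^8 ≡ 3² = 9 ≡ 9.
Since 11 = 8 + 2 + 1, 19^11 ≡ 9 · 16 · 19; multiplying out mod 23: 9·16 = 144 ≡ 6, then 6·19 = 114 ≡ 22. Thus 19^11 ≡ 22 ≡ −1 (mod 23).
The value −1 means 19 is a non-residue modulo 23, so t² ≡ 19 (mod 23) is impossible.

No such integer exists.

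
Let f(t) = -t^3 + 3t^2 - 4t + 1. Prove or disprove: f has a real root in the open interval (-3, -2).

No.

Evaluate at the endpoints: f(-3) = 67, f(-2) = 29 — same sign (positive).
f'(t) = -3t^2 + 6t - 4 has discriminant 6² − 4·(-3)·(-4) = -12 < 0, so f' has no real roots and is negative for every real t.
So f is strictly decreasing; between -3 and -2 its values lie between f(-3) = 67 and f(-2) = 29, all positive. Therefore f has no root in (-3, -2).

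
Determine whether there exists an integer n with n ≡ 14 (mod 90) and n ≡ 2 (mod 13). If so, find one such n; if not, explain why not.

The moduli 90 and 13 are coprime, so by the Chinese Remainder Theorem a unique solution modulo 1170 exists.
Write n = 14 + 90t and require 14 + 90t ≡ 2 (mod 13), i.e. 90t ≡ 1 (mod 13).
90 ≡ 12 (mod 13), so this reads 12t ≡ 1 (mod 13). To invert 12 modulo 13: 13 = 1·12 + 1, 12 = 12·1 + 0, and unwinding, 1 = 13 − 1·12. Thus 12⁻¹ ≡ -1 ≡ 12 (mod 13).
Multiplying by 12: t ≡ 12·1 = 12 (mod 13).
Taking t = 12 gives n = 14 + 90·12 = 1094.
Verify: 1094 = 12·90 + 14 and 1094 = 84·13 + 2. ✓

n = 1094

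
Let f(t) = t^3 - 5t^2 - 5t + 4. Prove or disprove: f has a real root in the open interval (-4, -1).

f(-4) = -120 and f(-1) = 3, which have opposite signs.
As a polynomial, f is continuous on every closed interval.
By the Intermediate Value Theorem, f takes the value 0 somewhere in the open interval.

Such a root exists.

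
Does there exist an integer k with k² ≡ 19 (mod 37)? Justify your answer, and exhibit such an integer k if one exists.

No, no such integer exists.

37 is prime, so by Euler's criterion 19 is a square mod 37 iff 19^((37−1)/2) = 19^18 ≡ 1 (mod 37).
Repeated squaring mod 37: 19^2 = 361 ≡ 28; 19^4 ≡ 28² = 784 ≡ 7; 19^8 ≡ 7² = 49 ≡ 12; 19^16 ≡ 12² = 144 ≡ 33.
Since 18 = 16 + 2, 19^18 ≡ 33 · 28; multiplying out mod 37: 33·28 = 924 ≡ 36. Thus 19^18 ≡ 36 ≡ −1 (mod 37).
By Euler's criterion 19 is a quadratic non-residue mod 37: no k satisfies k² ≡ 19 (mod 37).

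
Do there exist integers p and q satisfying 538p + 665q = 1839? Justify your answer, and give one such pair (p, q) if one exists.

Since gcd(538, 665) = 1, every integer is an integer combination of 538 and 665.
Euclidean algorithm: 665 = 1·538 + 127, 538 = 4·127 + 30, 127 = 4·30 + 7, 30 = 4·7 + 2, 7 = 3·2 + 1, 2 = 2·1 + 0.
Unwinding: 1 = 7 − 3·2 = 7 − 3·(30 − 4·7) = −3·30 + 13·7 = −3·30 + 13·(127 − 4·30) = 13·127 − 55·30 = 13·127 − 55·(538 − 4·127) = −55·538 + 233·127 = −55·538 + 233·(665 − 1·538) = 233·665 − 288·538, i.e. 538·(-288) + 665·233 = 1.
Multiplying through by 1839: p = (-288)·1839 = -529632, q = 233·1839 = 428487 is a solution.
The general solution is p = -529632 + 665k, q = 428487 − 538k; taking k = 797 gives the smaller pair p = 373, q = -299.
Check: 538·373 + 665·(-299) = 200674 − 198835 = 1839. ✓

p = 373, q = -299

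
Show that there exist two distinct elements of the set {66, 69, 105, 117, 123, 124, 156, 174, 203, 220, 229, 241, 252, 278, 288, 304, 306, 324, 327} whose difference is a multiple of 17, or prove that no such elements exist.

Reduce each element mod 17: 66↦15, 69↦1, 105↦3, 117↦15, 123↦4, 124↦5, 156↦3, 174↦4, 203↦16, 220↦16, 229↦8, 241↦3, 252↦14, 278↦6, 288↦16, 304↦15, 306↦0, 324↦1, 327↦4. The residue 15 repeats (at 66 and 117), and 117 − 66 = 51 = 3·17.

Yes: 66 and 117.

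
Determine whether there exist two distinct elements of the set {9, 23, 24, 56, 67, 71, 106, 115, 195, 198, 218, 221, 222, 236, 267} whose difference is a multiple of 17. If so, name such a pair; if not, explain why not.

Two integers differ by a multiple of 17 exactly when they have the same residue mod 17. The residues are 9↦9, 23↦6, 24↦7, 56↦5, 67↦16, 71↦3, 106↦4, 115↦13, 195↦8, 198↦11, 218↦14, 221↦0, 222↦1, 236↦15, 267↦12.
These 15 residues are pairwise different, hence no difference of two elements is divisible by 17.

No such pair exists.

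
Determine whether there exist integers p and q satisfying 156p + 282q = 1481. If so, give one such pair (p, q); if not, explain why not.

No, no such integers exist.

Any value of 156p + 282q is a multiple of gcd(156, 282) = 6.
However 1481 leaves remainder 5 on division by 6.
So the equation is unsolvable over ℤ.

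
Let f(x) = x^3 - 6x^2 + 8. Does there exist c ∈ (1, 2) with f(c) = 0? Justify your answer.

f(1) = 3 and f(2) = -8, which have opposite signs.
As a polynomial, f is continuous on every closed interval.
By the Intermediate Value Theorem, f takes the value 0 somewhere in the open interval.

Yes, f has a root in the interval.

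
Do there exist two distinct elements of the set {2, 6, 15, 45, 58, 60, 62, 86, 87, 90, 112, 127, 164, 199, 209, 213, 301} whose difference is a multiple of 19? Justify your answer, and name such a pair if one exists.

Two integers differ by a multiple of 19 exactly when they have the same residue mod 19. The residues are 2↦2, 6↦6, 15↦15, 45↦7, 58↦1, 60↦3, 62↦5, 86↦10, 87↦11, 90↦14, 112↦17, 127↦13, 164↦12, 199↦9, 209↦0, 213↦4, 301↦16.
These 17 residues are pairwise different, hence no difference of two elements is divisible by 19.

No such pair exists.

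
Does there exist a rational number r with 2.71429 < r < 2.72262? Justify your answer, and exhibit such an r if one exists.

Multiplying by 18: 18·2.71429 = 48.85722 and 18·2.72262 = 49.00716, so the integer 49 lies strictly between them.
Hence 49/18 is a rational number with 2.71429 < 49/18 < 2.72262.

r = 49/18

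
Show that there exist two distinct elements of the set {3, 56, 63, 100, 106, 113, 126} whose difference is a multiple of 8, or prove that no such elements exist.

Two integers differ by a multiple of 8 exactly when they have the same residue mod 8. The residues are 3↦3, 56↦0, 63↦7, 100↦4, 106↦2, 113↦1, 126↦6.
All 7 residues are distinct, so no two elements differ by a multiple of 8.

No such pair exists.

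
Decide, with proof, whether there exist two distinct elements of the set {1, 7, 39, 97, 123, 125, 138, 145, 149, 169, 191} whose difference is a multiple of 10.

Both 1 and 191 leave remainder 1 on division by 10; their difference 190 = 19·10 is a multiple of 10.

The pair (1, 191) works.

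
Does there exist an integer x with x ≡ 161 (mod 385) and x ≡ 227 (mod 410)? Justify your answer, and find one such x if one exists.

There is no such integer.

Reduce both congruences modulo 5, which divides 385 and 410: they say x ≡ 161 (mod 5) and x ≡ 227 (mod 5).
However 161 ≡ 1 and 227 ≡ 2 (mod 5), and 1 ≠ 2.
Hence the system has no solution.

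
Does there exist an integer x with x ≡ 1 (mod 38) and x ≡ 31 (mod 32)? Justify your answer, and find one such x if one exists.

x = 191

Here gcd(38, 32) = 2, and both 1 and 31 leave remainder 1 mod 2, so the system is consistent.
Step through x = 1, 1 + 38, 1 + 2·38, …: the values 1, 39, 77, 115, 153, 191 reduce mod 32 to 1, 7, 13, 19, 25, 31. The value 191 hits 31.
Verify: 191 = 5·38 + 1 and 191 = 5·32 + 31. ✓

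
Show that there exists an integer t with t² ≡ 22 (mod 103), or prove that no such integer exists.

There is no such integer.

103 is prime, so by Euler's criterion 22 is a square mod 103 iff 22^((103−1)/2) = 22^51 ≡ 1 (mod 103).
Repeated squaring mod 103: 22^2 = 484 ≡ 72; 22^4 ≡ 72² = 5184 ≡ 34; 22^8 ≡ 34² = 1156 ≡ 23; 22^16 ≡ 23² = 529 ≡ 14; 22^32 ≡ 14² = 196 ≡ 93.
Since 51 = 32 + 16 + 2 + 1, 22^51 ≡ 93 · 14 · 72 · 22; multiplying out mod 103: 93·14 = 1302 ≡ 66, then 66·72 = 4752 ≡ 14, then 14·22 = 308 ≡ 102. Thus 22^51 ≡ 102 ≡ −1 (mod 103).
By Euler's criterion 22 is a quadratic non-residue mod 103: no t satisfies t² ≡ 22 (mod 103).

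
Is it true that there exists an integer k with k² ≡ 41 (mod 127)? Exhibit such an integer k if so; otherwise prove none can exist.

k = 26 works: 26² = 676, and 676 − 41 = 635 = 5·127.

k = 26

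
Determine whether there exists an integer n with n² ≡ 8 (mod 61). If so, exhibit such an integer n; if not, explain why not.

Apply Euler's criterion with the prime 61: 8 is a quadratic residue iff 8^30 ≡ 1 (mod 61), and a non-residue iff it is ≡ −1.
Squaring successively (mod 61): 8^2 = 64 ≡ 3; 8^4 ≡ 3² = 9 ≡ 9; 8^8 ≡ 9² = 81 ≡ 20; 8^16 ≡ 20² = 400 ≡ 34.
Since 30 = 16 + 8 + 4 + 2, 8^30 ≡ 34 · 20 · 9 · 3; multiplying out mod 61: 34·20 = 680 ≡ 9, then 9·9 = 81 ≡ 20, then 20·3 = 60 ≡ 60. Thus 8^30 ≡ 60 ≡ −1 (mod 61).
The value −1 means 8 is a non-residue modulo 61, so n² ≡ 8 (mod 61) is impossible.

There is no such integer.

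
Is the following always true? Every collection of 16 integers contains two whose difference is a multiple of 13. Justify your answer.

Yes, this is always true.

There are exactly 13 possible remainders on division by 13.
Since 16 > 13, two of the 16 integers must share a residue class by the pigeonhole principle; call them a and b.
Equal remainders mean a − b ≡ 0 (mod 13), so 13 divides their difference.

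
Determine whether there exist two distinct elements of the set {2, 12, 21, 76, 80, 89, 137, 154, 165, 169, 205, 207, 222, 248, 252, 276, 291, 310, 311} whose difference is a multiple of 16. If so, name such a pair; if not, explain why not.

Yes: 12 and 76.

Both 12 and 76 leave remainder 12 on division by 16; their difference 64 = 4·16 is a multiple of 16.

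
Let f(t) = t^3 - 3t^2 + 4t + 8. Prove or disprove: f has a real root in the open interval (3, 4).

Evaluate at the endpoints: f(3) = 20, f(4) = 40 — same sign (positive).
f'(t) = 3t^2 - 6t + 4 has discriminant (-6)² − 4·3·4 = -12 < 0, so f' has no real roots and is positive for every real t.
So f is strictly increasing; between 3 and 4 its values lie between f(3) = 20 and f(4) = 40, all positive. Therefore f has no root in (3, 4).

No such root exists.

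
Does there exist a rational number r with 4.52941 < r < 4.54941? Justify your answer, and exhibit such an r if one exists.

r = 50/11

Look for a denominator N such that an integer falls strictly between N·4.52941 and N·4.54941. N = 11 works: 11·4.52941 = 49.82351 < 50 < 50.04351 = 11·4.54941.
Dividing back, 4.52941 < 50/11 < 4.54941, and 50/11 is rational.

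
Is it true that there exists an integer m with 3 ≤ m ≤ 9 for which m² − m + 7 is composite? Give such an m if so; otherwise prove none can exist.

m = 7

At m = 7: 7² − 7 + 7 = 49 = 7·7, which is composite.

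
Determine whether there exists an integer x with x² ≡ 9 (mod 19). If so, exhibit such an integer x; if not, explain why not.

x = 3

Take x = 3. Then 3² = 9, and since 0 ≤ 9 < 19 this is already reduced: 3² ≡ 9 (mod 19).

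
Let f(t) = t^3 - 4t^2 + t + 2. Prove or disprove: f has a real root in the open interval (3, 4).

Such a root exists.

f(3) = -4 and f(4) = 6, which have opposite signs.
As a polynomial, f is continuous on every closed interval.
By the Intermediate Value Theorem f must vanish at some point of (3, 4).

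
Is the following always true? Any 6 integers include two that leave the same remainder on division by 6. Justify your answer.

No; for instance {12, 13, 14, 15, 16, 17} is a counterexample.

Take the 6 consecutive integers 12, 13, …, 17: their residues mod 6 are all distinct because 6 ≤ 6.
So no two of them leave the same remainder on division by 6; the claim fails for this set.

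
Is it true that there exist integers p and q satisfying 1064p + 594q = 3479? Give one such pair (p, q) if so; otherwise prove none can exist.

No, no such integers exist.

Any value of 1064p + 594q is a multiple of gcd(1064, 594) = 2.
But 3479 = 2·1739 + 1, so 2 ∤ 3479.
So the equation is unsolvable over ℤ.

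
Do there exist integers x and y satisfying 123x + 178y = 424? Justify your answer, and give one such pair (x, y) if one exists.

Since gcd(123, 178) = 1, every integer is an integer combination of 123 and 178.
Dividing repeatedly: 178 = 1·123 + 55, 123 = 2·55 + 13, 55 = 4·13 + 3, 13 = 4·3 + 1, 3 = 3·1 + 0.
Back-substituting, 1 = 13 − 4·3 = 13 − 4·(55 − 4·13) = −4·55 + 17·13 = −4·55 + 17·(123 − 2·55) = 17·123 − 38·55 = 17·123 − 38·(178 − 1·123) = −38·178 + 55·123; that is, 123·55 + 178·(-38) = 1.
Multiplying through by 424: x = 55·424 = 23320, y = (-38)·424 = -16112 is a solution.
The general solution is x = 23320 + 178k, y = -16112 − 123k; taking k = -131 gives the smaller pair x = 2, y = 1.
Indeed 123·2 + 178·1 = 246 + 178 = 424.

x = 2, y = 1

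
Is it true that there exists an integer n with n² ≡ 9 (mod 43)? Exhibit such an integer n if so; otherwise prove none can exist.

Take n = 40. Then 40² = 1600 = 37·43 + 9, so 40² ≡ 9 (mod 43).

n = 40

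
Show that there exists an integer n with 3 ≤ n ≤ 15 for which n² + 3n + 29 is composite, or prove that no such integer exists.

n = 13

At n = 13: 13² + 3·13 + 29 = 237 = 3·79, which is composite.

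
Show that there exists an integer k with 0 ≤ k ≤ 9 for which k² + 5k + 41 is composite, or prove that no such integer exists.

k = 2

At k = 2: 2² + 5·2 + 41 = 55 = 5·11, which is composite.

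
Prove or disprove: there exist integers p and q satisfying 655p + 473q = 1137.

p = 118, q = -161

Since gcd(655, 473) = 1, every integer is an integer combination of 655 and 473.
Run the Euclidean algorithm on 655 and 473: 655 = 1·473 + 182, 473 = 2·182 + 109, 182 = 1·109 + 73, 109 = 1·73 + 36, 73 = 2·36 + 1, 36 = 36·1 + 0.
Back-substituting, 1 = 73 − 2·36 = 73 − 2·(109 − 1·73) = −2·109 + 3·73 = −2·109 + 3·(182 − 1·109) = 3·182 − 5·109 = 3·182 − 5·(473 − 2·182) = −5·473 + 13·182 = −5·473 + 13·(655 − 1·473) = 13·655 − 18·473; that is, 655·13 + 473·(-18) = 1.
Times 1137: 655·14781 + 473·(-20466) = 1137, so (14781, -20466) solves it.
The general solution is p = 14781 + 473k, q = -20466 − 655k; taking k = -31 gives the smaller pair p = 118, q = -161.
Check: 655·118 + 473·(-161) = 77290 − 76153 = 1137. ✓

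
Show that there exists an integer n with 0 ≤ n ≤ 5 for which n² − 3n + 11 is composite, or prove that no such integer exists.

n = 1

At n = 1: 1² − 3·1 + 11 = 9 = 3·3, which is composite.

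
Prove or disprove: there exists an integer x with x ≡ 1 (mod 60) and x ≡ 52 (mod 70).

There is no such integer.

Both moduli are multiples of 10 = gcd(60, 70), so any solution would satisfy x ≡ 1 and x ≡ 52 modulo 10 simultaneously.
But 1 mod 10 = 1 while 52 mod 10 = 2, a contradiction.
Hence the system has no solution.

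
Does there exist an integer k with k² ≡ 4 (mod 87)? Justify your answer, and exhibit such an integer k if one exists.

Take k = 56. Then 56² = 3136 = 36·87 + 4, so 56² ≡ 4 (mod 87).

k = 56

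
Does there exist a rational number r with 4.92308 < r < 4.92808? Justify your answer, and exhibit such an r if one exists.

r = 133/27

Look for a denominator N such that an integer falls strictly between N·4.92308 and N·4.92808. N = 27 works: 27·4.92308 = 132.92316 < 133 < 133.05816 = 27·4.92808.
Hence 133/27 is a rational number with 4.92308 < 133/27 < 4.92808.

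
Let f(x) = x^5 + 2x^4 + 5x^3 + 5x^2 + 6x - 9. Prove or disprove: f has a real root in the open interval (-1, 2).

Such a root exists.

f(-1) = -14 and f(2) = 127, which have opposite signs.
Since f is a polynomial it is continuous on [-1, 2].
By the Intermediate Value Theorem, f takes the value 0 somewhere in the open interval.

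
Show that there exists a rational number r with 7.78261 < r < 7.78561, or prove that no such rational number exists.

r = 288/37

Look for a denominator N such that an integer falls strictly between N·7.78261 and N·7.78561. N = 37 works: 37·7.78261 = 287.95657 < 288 < 288.06757 = 37·7.78561.
Dividing back, 7.78261 < 288/37 < 7.78561, and 288/37 is rational.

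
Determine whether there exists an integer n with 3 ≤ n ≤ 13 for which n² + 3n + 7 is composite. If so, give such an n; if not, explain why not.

n = 3

At n = 3: 3² + 3·3 + 7 = 25 = 5·5, which is composite.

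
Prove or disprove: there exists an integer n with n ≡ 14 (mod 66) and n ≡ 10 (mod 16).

gcd(66, 16) = 2. A simultaneous solution exists iff 14 ≡ 10 (mod 2); here 14 mod 2 = 0 = 10 mod 2, so it does.
List candidates n ≡ 14 (mod 66): 14, 80, 146, 212, 278, 344, 410. Modulo 16 these are 14, 0, 2, 4, 6, 8, 10; 410 gives 10 as required.
Verify: 410 = 6·66 + 14 and 410 = 25·16 + 10. ✓

n = 410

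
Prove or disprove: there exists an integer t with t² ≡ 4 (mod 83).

Take t = 2. Then 2² = 4, and since 0 ≤ 4 < 83 this is already reduced: 2² ≡ 4 (mod 83).

t = 2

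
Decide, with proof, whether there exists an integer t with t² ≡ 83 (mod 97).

97 is prime, so by Euler's criterion 83 is a square mod 97 iff 83^((97−1)/2) = 83^48 ≡ 1 (mod 97).
Repeated squaring mod 97: 83^2 = 6889 ≡ 2; 83^4 ≡ 2² = 4 ≡ 4; 83^8 ≡ 4² = 16 ≡ 16; 83^16 ≡ 16² = 256 ≡ 62; 83^32 ≡ 62² = 3844 ≡ 61.
Since 48 = 32 + 16, 83^48 ≡ 61 · 62; multiplying out mod 97: 61·62 = 3782 ≡ 96. Thus 83^48 ≡ 96 ≡ −1 (mod 97).
The value −1 means 83 is a non-residue modulo 97, so t² ≡ 83 (mod 97) is impossible.

No, no such integer exists.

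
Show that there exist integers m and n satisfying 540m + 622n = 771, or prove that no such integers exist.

Both 540 and 622 are divisible by gcd(540, 622) = 2, hence so is any combination 540m + 622n.
But 771 is not a multiple of 2 (it leaves remainder 1).
Hence no integers m, n satisfy the equation.

There are no such integers.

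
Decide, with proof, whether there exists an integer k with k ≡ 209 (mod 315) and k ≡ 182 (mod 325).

Both moduli are multiples of 5 = gcd(315, 325), so any solution would satisfy k ≡ 209 and k ≡ 182 modulo 5 simultaneously.
These are incompatible: 209 − 182 = 27 is not divisible by 5.
Hence the system has no solution.

There is no such integer.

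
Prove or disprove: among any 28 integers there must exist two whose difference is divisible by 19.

Yes.

Partition the integers by their residue mod 19; there are 19 classes.
Since 28 > 19, two of the 28 integers must share a residue class by the pigeonhole principle; call them a and b.
Their difference a − b is then a multiple of 19.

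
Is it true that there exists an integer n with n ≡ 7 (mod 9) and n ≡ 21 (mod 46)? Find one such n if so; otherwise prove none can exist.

gcd(9, 46) = 1, so the Chinese Remainder Theorem guarantees exactly one residue class mod 414 satisfying both.
Write n = 7 + 9t and require 7 + 9t ≡ 21 (mod 46), i.e. 9t ≡ 14 (mod 46).
To invert 9 modulo 46: 46 = 5·9 + 1, 9 = 9·1 + 0, and unwinding, 1 = 46 − 5·9. Thus 9⁻¹ ≡ -5 ≡ 41 (mod 46).
Therefore t ≡ 41·14 = 574 ≡ 22 (mod 46).
Taking t = 22 gives n = 7 + 9·22 = 205.
Check: 205 mod 9 = 7, 205 mod 46 = 21. ✓

n = 205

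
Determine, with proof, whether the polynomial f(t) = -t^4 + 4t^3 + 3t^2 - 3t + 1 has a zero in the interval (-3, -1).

f(-3) = -152 and f(-1) = 2, which have opposite signs.
As a polynomial, f is continuous on every closed interval.
By the Intermediate Value Theorem f must vanish at some point of (-3, -1).

Such a root exists.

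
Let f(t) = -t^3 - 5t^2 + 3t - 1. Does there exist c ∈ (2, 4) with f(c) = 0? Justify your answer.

The endpoint values f(2) = -23 and f(4) = -133 are both negative. Claim: f(t) < 0 for every t in (2, 4).
Shift to the endpoint 2: with t = 2 + u (0 < u < 2), one computes f(2 + u) = -u^3 - 11u^2 - 29u - 23.
The nonzero coefficients here are all negative, so for u > 0 every term is negative (or zero), and the constant term -23 is strictly negative.
So f is strictly negative on (2, 4); no root exists in the interval.

f has no root in that interval.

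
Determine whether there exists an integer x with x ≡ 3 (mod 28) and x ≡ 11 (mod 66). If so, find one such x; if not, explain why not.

Here gcd(28, 66) = 2, and both 3 and 11 leave remainder 1 mod 2, so the system is consistent.
The integers ≡ 3 (mod 28) are 3, 31, 59, 87, 115, 143, …; their remainders mod 66 are 3, 31, 59, 21, 49, 11, so x = 143 is the first that is ≡ 11 (mod 66).
Check: 143 mod 28 = 3, 143 mod 66 = 11. ✓

x = 143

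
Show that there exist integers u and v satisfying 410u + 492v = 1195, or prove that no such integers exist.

Both 410 and 492 are divisible by gcd(410, 492) = 82, hence so is any combination 410u + 492v.
But 1195 is not a multiple of 82 (it leaves remainder 47).
Therefore 410u + 492v = 1195 has no solution in integers.

There are no such integers.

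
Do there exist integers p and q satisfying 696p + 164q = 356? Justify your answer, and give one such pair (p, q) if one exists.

gcd(696, 164) = 4, and 4 divides 356, so integer solutions exist.
Dividing through by 4 reduces the equation to 174p + 41q = 89.
Dividing repeatedly: 174 = 4·41 + 10, 41 = 4·10 + 1, 10 = 10·1 + 0.
Back-substituting, 1 = 41 − 4·10 = 41 − 4·(174 − 4·41) = −4·174 + 17·41; that is, 174·(-4) + 41·17 = 1.
Scaling by 89 gives the particular solution (p, q) = (-356, 1513).
The general solution is p = -356 + 41k, q = 1513 − 174k; taking k = 9 gives the smaller pair p = 13, q = -53.
Indeed 696·13 + 164·(-53) = 9048 − 8692 = 356.

p = 13, q = -53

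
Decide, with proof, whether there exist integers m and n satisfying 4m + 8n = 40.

Since gcd(4, 8) = 4 and 40 = 4·10, Bézout's identity guarantees a solution.
Dividing through by 4 reduces the equation to 1m + 2n = 10.
The coefficient of m is 1, so setting n = 0 and m = 10 already solves it.
Subtracting 5·2 from m and adding 5·1 to n gives the tidier solution (0, 5).
Check: 4·0 + 8·5 = 0 + 40 = 40. ✓

m = 0, n = 5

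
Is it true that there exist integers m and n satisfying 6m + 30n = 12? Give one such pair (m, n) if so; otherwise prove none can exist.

m = 2, n = 0

gcd(6, 30) = 6, and 6 divides 12, so integer solutions exist.
Dividing through by 6 reduces the equation to 1m + 5n = 2.
With a unit coefficient on m, (m, n) = (2, 0) is an immediate solution.
Indeed 6·2 + 30·0 = 12 + 0 = 12.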